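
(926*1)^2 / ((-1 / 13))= -11147188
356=356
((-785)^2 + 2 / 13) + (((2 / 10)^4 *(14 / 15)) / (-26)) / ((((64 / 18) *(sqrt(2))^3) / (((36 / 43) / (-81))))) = 7 *sqrt(2) / 167700000 + 8010927 / 13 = 616225.15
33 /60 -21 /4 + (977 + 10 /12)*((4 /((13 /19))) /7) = 811.95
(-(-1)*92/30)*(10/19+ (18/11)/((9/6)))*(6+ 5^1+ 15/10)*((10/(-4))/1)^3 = -2429375/2508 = -968.65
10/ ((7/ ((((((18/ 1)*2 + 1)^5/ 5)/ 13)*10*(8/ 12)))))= 2773758280/ 273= 10160286.74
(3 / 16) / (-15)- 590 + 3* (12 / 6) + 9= -46001 / 80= -575.01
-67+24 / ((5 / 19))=121 / 5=24.20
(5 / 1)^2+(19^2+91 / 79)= 387.15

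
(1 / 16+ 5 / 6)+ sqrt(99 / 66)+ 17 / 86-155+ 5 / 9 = -949549 / 6192+ sqrt(6) / 2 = -152.13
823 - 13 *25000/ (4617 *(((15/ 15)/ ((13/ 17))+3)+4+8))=200332673/ 244701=818.68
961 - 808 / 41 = 38593 / 41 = 941.29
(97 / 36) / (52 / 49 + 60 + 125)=4753 / 328212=0.01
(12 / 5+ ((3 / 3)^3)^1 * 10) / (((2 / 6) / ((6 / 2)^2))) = 1674 / 5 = 334.80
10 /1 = 10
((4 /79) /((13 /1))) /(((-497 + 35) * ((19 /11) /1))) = -2 /409773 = -0.00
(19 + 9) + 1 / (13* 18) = 6553 / 234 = 28.00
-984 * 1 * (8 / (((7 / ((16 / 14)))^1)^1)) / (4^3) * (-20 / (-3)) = -6560 / 49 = -133.88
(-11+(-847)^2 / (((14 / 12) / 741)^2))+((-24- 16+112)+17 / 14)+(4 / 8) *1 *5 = 289407417220.71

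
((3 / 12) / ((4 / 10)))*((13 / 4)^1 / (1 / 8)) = 16.25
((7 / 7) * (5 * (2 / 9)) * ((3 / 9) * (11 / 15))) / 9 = 22 / 729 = 0.03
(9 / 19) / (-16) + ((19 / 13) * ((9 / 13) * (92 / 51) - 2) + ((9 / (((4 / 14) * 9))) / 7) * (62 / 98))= -34711401 / 42796208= -0.81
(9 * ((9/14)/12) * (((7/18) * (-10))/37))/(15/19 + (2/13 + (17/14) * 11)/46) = -596505/12750274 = -0.05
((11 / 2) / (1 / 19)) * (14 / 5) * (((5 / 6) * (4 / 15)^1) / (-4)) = -1463 / 90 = -16.26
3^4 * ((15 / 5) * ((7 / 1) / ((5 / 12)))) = 20412 / 5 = 4082.40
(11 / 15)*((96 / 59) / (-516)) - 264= -10046608 / 38055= -264.00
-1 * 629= -629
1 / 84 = 0.01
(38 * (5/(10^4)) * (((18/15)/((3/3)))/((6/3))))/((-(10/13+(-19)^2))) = -0.00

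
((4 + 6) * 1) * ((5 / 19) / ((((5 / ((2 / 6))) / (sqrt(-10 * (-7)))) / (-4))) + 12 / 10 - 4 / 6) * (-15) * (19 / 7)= -1520 / 7 + 200 * sqrt(70) / 7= 21.90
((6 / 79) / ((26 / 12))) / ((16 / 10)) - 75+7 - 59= -260813 / 2054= -126.98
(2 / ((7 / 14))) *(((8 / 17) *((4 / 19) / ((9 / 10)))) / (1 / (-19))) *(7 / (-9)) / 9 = 8960 / 12393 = 0.72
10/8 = 5/4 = 1.25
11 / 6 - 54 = -313 / 6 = -52.17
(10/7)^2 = 100/49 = 2.04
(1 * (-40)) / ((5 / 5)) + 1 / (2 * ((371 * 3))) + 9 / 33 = -972751 / 24486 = -39.73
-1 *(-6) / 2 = 3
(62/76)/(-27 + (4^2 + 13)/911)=-0.03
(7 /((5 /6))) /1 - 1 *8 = 2 /5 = 0.40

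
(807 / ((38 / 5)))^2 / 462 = 5427075 / 222376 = 24.40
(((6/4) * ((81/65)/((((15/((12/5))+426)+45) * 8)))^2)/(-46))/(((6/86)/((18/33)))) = -846369/31163704543400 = -0.00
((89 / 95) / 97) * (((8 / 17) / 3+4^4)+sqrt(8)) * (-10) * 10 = -23253920 / 93993 - 3560 * sqrt(2) / 1843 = -250.13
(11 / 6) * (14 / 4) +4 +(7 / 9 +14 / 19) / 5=36661 / 3420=10.72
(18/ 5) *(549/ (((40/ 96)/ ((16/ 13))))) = 1897344/ 325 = 5837.98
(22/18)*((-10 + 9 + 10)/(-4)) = -11/4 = -2.75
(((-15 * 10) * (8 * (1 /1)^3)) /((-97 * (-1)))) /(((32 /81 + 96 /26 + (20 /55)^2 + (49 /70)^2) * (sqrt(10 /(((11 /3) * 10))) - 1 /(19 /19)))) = 1911195000 * sqrt(33) /5820624389 + 21023145000 /5820624389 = 5.50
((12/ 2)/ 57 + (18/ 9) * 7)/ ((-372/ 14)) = -938/ 1767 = -0.53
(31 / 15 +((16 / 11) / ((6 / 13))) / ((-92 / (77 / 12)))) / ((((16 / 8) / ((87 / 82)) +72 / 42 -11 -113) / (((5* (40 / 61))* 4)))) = -0.20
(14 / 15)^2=196 / 225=0.87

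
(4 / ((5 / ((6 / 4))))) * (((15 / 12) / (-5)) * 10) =-3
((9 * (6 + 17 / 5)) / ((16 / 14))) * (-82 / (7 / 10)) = -17343 / 2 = -8671.50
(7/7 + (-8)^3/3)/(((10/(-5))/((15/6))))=212.08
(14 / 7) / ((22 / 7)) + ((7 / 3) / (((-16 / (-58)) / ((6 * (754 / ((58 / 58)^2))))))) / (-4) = -841785 / 88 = -9565.74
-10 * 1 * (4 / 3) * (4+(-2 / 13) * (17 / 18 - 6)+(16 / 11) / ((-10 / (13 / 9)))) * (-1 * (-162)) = -108528 / 11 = -9866.18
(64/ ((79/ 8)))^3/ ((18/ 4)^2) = 536870912/ 39936159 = 13.44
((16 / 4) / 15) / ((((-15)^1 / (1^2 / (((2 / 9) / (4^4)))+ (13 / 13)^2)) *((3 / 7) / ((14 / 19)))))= -451976 / 12825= -35.24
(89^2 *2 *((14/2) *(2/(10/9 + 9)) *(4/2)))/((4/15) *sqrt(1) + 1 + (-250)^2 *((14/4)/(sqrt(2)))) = 0.28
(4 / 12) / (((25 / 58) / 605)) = 7018 / 15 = 467.87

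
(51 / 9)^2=289 / 9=32.11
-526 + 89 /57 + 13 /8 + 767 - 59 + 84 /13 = 1136089 /5928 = 191.65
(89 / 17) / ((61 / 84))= 7476 / 1037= 7.21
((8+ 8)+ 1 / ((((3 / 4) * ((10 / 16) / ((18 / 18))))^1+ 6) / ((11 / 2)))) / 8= 436 / 207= 2.11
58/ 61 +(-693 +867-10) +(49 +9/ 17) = 222416/ 1037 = 214.48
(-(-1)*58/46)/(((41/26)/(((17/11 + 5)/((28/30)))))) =407160/72611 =5.61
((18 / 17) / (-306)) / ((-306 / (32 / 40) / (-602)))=-1204 / 221085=-0.01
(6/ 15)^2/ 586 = 2/ 7325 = 0.00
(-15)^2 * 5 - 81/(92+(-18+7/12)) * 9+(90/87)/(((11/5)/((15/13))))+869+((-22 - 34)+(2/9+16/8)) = 64502970176/33404085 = 1930.99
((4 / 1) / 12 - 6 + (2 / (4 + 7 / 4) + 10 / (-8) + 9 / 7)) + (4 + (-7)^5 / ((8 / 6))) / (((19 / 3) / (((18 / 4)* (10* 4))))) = -13146826033 / 36708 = -358146.07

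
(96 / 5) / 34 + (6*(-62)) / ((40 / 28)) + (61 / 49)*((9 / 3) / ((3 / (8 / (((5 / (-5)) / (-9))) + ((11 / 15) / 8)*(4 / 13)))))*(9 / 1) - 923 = -5814019 / 15470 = -375.83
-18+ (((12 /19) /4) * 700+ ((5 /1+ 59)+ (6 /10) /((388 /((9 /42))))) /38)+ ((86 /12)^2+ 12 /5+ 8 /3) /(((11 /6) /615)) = 215967710379 /11352880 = 19023.17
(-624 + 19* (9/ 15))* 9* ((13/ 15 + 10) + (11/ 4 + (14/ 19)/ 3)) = -145213767/ 1900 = -76428.30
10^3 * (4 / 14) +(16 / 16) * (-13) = 1909 / 7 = 272.71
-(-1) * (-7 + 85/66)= -377/66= -5.71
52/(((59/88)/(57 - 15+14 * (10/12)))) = 736736/177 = 4162.35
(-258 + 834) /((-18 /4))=-128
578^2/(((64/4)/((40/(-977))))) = -835210/977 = -854.87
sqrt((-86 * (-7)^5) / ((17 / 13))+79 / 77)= sqrt(1893925007205) / 1309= 1051.34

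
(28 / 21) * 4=16 / 3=5.33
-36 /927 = -4 /103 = -0.04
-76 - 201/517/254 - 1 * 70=-19172629/131318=-146.00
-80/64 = -5/4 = -1.25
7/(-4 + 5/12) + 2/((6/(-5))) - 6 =-1241/129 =-9.62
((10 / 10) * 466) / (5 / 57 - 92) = -26562 / 5239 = -5.07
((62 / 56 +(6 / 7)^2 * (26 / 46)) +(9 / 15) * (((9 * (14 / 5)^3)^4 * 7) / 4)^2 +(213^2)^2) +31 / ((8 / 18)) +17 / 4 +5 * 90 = 4265404037419683072.50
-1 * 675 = -675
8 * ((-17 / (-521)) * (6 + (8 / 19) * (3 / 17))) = 15696 / 9899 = 1.59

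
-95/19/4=-5/4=-1.25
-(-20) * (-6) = -120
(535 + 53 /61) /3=10896 /61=178.62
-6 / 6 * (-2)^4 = -16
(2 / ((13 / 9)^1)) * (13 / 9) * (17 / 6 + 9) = 23.67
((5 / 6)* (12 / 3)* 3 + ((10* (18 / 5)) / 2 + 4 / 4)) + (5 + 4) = 38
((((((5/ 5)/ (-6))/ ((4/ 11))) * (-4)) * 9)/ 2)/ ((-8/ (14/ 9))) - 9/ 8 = -131/ 48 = -2.73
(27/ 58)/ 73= 0.01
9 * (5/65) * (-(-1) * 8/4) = 18/13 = 1.38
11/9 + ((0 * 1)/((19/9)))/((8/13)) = 11/9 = 1.22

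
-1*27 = -27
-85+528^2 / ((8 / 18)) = 627179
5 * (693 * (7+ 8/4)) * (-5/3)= -51975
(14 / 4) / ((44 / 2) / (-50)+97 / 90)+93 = 4038 / 41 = 98.49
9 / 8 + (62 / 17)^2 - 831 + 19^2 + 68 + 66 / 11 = -381.57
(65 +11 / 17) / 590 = 558 / 5015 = 0.11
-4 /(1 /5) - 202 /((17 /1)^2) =-5982 /289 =-20.70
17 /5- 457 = -2268 /5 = -453.60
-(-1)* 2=2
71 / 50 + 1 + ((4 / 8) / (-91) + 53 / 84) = 83141 / 27300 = 3.05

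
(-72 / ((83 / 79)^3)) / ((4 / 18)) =-159744636 / 571787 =-279.38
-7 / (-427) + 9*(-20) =-179.98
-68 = -68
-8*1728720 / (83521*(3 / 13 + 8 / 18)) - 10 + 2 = -1670867192 / 6598159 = -253.23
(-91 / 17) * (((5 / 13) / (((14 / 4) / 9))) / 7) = -90 / 119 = -0.76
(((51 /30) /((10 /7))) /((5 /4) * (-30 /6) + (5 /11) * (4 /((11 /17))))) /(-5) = 0.07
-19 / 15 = -1.27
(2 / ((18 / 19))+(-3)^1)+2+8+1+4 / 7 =673 / 63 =10.68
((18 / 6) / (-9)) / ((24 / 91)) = -91 / 72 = -1.26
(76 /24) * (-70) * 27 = -5985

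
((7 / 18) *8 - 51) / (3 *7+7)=-431 / 252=-1.71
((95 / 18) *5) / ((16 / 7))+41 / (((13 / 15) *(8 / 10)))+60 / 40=270241 / 3744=72.18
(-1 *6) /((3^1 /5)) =-10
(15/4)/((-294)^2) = 5/115248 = 0.00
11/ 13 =0.85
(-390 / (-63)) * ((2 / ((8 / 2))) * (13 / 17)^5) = 24134045 / 29816997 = 0.81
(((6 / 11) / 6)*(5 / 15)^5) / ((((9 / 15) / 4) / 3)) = 20 / 2673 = 0.01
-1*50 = -50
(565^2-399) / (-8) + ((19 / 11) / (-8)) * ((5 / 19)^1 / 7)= -24549607 / 616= -39853.26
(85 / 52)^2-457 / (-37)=1503053 / 100048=15.02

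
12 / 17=0.71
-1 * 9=-9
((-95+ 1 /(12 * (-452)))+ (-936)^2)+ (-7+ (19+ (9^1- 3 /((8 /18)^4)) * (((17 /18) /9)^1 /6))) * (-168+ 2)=1365607831153 /1562112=874206.09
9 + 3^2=18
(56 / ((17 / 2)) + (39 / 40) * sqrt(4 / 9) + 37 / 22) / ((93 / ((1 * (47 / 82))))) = 1567967 / 28521240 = 0.05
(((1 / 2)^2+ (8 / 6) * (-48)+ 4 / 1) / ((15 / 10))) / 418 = -239 / 2508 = -0.10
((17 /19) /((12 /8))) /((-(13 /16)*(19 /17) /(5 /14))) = -23120 /98553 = -0.23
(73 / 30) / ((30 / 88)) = 7.14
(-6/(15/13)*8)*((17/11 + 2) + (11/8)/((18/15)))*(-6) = 64402/55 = 1170.95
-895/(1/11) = -9845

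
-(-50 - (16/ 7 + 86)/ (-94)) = 16141/ 329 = 49.06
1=1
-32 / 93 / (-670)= 16 / 31155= 0.00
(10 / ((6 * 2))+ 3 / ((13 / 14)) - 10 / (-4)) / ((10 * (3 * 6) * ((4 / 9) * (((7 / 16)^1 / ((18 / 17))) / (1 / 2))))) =768 / 7735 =0.10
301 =301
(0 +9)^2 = 81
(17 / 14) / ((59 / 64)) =544 / 413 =1.32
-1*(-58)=58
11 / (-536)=-11 / 536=-0.02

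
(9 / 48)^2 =9 / 256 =0.04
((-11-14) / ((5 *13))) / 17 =-5 / 221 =-0.02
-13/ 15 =-0.87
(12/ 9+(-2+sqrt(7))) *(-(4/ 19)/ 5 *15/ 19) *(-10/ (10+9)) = -80/ 6859+120 *sqrt(7)/ 6859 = 0.03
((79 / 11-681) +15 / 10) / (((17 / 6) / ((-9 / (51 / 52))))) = 6922188 / 3179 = 2177.47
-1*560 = -560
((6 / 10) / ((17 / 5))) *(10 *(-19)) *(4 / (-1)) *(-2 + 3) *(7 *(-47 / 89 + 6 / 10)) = 67.51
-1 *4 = -4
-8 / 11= -0.73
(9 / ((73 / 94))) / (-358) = -0.03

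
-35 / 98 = -5 / 14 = -0.36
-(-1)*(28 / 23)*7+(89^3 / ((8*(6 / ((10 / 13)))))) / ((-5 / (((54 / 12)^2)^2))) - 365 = -35474288805 / 38272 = -926899.27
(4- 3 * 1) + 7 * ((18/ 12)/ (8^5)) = 65557/ 65536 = 1.00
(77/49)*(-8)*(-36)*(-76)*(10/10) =-240768/7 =-34395.43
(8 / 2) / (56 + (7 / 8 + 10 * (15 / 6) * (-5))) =-32 / 545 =-0.06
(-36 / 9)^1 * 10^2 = -400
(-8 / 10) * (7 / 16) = -7 / 20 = -0.35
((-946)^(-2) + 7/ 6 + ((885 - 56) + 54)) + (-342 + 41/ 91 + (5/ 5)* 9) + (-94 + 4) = 112778656967/ 244312068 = 461.62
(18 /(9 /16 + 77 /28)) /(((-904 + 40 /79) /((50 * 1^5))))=-23700 /78811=-0.30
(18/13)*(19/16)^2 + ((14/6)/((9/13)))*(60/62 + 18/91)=2730215/464256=5.88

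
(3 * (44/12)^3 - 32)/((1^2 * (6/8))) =4172/27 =154.52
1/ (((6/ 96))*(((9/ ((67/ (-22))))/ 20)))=-10720/ 99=-108.28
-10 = -10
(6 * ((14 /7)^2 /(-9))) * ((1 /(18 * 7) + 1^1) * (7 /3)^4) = -174244 /2187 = -79.67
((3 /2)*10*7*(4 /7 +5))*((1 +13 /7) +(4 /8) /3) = 1768.93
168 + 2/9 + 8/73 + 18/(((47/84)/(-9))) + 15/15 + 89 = -963428/30879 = -31.20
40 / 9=4.44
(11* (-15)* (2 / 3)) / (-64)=55 / 32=1.72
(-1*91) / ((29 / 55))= -5005 / 29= -172.59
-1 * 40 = -40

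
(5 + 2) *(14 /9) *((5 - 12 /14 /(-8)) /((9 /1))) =1001 /162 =6.18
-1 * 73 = -73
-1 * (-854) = 854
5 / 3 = 1.67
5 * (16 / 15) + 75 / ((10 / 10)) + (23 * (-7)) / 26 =5783 / 78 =74.14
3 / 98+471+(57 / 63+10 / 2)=140219 / 294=476.94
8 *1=8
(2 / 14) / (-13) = -1 / 91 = -0.01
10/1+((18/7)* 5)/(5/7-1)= -35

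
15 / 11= 1.36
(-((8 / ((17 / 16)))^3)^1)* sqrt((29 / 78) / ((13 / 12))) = -2097152* sqrt(58) / 63869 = -250.07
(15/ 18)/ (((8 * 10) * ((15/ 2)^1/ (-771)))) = -257/ 240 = -1.07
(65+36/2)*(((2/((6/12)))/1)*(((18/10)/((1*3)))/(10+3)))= 996/65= 15.32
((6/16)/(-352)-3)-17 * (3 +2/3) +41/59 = -32218387/498432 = -64.64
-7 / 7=-1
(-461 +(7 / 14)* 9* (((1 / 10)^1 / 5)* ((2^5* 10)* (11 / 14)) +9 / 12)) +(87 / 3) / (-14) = -122379 / 280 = -437.07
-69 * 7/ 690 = -7/ 10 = -0.70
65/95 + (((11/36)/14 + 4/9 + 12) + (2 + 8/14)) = 150553/9576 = 15.72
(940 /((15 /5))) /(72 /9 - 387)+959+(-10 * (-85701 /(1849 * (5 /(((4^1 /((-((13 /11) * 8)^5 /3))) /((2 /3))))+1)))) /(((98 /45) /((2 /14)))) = 428869158778159280074 /447591081795078291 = 958.17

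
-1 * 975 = -975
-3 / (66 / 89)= -89 / 22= -4.05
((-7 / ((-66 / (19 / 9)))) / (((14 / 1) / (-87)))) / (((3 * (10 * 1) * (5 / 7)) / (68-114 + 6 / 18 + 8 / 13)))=6776749 / 2316600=2.93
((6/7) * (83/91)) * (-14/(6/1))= -166/91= -1.82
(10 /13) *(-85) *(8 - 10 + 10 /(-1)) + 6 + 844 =21250 /13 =1634.62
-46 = -46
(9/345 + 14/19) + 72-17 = 121842/2185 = 55.76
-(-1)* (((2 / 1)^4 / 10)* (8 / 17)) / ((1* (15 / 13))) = 0.65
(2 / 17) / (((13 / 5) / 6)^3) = 54000 / 37349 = 1.45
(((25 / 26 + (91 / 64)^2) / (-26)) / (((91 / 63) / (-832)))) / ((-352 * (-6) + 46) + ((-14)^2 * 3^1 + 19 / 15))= 21445155 / 891433088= 0.02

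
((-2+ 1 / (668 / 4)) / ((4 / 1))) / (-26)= 333 / 17368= 0.02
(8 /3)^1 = 8 /3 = 2.67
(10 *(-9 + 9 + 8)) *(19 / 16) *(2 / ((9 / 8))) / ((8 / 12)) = 760 / 3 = 253.33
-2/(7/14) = -4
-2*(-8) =16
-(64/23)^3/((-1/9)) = 2359296/12167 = 193.91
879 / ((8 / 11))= 9669 / 8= 1208.62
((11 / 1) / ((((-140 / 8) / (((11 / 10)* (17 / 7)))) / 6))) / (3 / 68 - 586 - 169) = 76296 / 5717075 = 0.01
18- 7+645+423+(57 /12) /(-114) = 1078.96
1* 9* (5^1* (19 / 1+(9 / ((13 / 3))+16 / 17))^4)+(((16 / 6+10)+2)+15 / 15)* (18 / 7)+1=176604053499558049 / 16698102967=10576294.44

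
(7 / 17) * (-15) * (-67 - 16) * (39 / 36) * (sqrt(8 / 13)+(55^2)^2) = 2905 * sqrt(26) / 34+345573353125 / 68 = 5081961511.03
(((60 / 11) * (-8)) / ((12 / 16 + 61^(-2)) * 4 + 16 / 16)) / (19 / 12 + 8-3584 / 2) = 2679120 / 437854219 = 0.01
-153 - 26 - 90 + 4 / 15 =-4031 / 15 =-268.73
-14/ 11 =-1.27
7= 7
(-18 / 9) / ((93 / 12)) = -8 / 31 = -0.26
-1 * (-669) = 669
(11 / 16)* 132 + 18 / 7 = 2613 / 28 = 93.32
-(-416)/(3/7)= 2912/3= 970.67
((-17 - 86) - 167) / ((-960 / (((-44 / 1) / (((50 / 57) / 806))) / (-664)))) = 2274129 / 132800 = 17.12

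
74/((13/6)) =444/13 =34.15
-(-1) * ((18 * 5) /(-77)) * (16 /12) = -120 /77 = -1.56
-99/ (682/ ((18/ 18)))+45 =2781/ 62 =44.85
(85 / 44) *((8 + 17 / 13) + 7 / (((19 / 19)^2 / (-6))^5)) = -60137075 / 572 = -105134.75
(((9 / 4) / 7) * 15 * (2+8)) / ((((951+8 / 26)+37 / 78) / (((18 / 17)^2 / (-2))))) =-0.03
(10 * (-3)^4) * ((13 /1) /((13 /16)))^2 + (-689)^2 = 682081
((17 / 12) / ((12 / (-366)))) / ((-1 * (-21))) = -1037 / 504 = -2.06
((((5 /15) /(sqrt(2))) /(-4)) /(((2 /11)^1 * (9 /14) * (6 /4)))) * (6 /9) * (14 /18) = -539 * sqrt(2) /4374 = -0.17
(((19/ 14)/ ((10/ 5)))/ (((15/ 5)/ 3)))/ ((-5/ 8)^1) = -1.09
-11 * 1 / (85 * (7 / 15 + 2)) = -33 / 629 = -0.05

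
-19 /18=-1.06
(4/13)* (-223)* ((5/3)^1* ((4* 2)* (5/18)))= -89200/351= -254.13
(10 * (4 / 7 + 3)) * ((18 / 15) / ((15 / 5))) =100 / 7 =14.29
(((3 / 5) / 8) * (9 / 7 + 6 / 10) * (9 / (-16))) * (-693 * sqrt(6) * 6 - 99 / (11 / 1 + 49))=810.38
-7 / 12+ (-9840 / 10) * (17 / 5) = -200771 / 60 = -3346.18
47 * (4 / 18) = 94 / 9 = 10.44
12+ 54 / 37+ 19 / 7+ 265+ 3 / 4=292073 / 1036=281.92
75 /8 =9.38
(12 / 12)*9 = 9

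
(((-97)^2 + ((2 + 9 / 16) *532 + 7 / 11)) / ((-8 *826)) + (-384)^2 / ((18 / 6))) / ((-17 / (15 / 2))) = -214358524455 / 9885568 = -21683.99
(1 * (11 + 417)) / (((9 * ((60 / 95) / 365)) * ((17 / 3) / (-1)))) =-742045 / 153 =-4849.97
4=4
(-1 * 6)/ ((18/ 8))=-8/ 3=-2.67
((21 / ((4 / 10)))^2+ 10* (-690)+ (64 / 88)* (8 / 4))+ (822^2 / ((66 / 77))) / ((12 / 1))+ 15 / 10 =2708231 / 44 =61550.70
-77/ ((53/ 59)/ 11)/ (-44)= 4543/ 212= 21.43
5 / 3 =1.67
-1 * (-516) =516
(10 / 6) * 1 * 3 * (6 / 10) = 3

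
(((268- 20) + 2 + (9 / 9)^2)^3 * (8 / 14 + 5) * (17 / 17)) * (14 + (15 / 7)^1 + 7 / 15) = 1463338884.38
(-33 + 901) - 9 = 859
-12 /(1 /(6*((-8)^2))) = -4608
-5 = -5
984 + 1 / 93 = 91513 / 93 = 984.01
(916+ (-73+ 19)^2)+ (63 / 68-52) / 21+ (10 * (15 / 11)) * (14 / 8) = 60529703 / 15708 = 3853.43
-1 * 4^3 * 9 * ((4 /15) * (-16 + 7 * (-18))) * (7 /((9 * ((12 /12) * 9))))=254464 /135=1884.92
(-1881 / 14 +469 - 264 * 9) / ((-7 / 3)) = 85737 / 98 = 874.87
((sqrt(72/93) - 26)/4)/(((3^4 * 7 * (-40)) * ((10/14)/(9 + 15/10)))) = 91/21600 - 7 * sqrt(186)/669600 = 0.00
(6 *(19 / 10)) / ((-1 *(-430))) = 57 / 2150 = 0.03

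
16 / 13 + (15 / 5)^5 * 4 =12652 / 13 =973.23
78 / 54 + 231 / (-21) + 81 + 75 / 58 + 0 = 72.74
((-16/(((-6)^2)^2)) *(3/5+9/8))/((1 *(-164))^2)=-23/29047680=-0.00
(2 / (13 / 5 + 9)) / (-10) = -1 / 58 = -0.02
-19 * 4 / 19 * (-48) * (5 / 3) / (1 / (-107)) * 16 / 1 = -547840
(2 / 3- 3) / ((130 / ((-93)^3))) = 1876833 / 130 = 14437.18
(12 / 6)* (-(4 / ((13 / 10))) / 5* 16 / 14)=-128 / 91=-1.41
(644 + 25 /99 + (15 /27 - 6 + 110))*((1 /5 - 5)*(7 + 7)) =-8302784 /165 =-50319.90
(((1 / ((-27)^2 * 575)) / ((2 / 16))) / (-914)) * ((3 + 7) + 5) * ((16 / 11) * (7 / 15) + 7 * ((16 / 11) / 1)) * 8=-57344 / 2107192725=-0.00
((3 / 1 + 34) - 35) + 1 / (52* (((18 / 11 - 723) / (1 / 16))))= 2.00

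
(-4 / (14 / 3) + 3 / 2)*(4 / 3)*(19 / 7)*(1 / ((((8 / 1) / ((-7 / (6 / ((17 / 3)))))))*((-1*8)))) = 323 / 1344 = 0.24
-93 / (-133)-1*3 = -306 / 133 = -2.30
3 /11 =0.27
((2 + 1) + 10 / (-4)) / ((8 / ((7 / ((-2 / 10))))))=-35 / 16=-2.19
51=51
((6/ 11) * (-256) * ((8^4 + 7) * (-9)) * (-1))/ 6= -859392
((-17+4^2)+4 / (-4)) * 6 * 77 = -924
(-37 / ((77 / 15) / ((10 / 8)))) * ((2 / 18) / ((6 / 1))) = -925 / 5544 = -0.17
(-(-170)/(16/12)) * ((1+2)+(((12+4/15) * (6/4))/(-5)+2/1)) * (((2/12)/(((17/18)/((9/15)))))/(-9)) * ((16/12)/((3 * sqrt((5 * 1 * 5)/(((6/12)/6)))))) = -11 * sqrt(3)/375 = -0.05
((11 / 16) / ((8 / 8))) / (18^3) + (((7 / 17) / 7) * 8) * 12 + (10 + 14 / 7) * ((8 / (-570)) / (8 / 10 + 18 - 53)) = 3236708275 / 572655744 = 5.65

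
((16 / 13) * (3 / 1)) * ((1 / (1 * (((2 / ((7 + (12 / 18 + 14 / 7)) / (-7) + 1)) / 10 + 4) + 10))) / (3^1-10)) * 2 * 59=-226560 / 49049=-4.62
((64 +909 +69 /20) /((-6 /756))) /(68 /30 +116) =-3690981 /3548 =-1040.30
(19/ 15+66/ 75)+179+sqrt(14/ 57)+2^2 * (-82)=-11014/ 75+sqrt(798)/ 57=-146.36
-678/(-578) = 339/289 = 1.17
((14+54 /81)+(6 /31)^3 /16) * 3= 2621689 /59582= 44.00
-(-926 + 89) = 837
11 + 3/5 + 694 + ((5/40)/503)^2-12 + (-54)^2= 292243611653/80962880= 3609.60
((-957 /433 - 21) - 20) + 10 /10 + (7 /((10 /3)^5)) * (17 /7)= -1825911277 /43300000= -42.17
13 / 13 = 1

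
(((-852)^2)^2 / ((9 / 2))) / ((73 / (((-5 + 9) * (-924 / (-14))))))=423474176392.77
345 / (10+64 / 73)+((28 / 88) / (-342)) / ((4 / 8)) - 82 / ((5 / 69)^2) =-290943298739 / 18668925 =-15584.36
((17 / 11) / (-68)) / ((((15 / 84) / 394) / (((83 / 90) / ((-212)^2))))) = -114457 / 111236400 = -0.00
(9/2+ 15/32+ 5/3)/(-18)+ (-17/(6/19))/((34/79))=-216781/1728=-125.45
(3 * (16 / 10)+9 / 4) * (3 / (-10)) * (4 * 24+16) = -5922 / 25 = -236.88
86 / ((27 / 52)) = 4472 / 27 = 165.63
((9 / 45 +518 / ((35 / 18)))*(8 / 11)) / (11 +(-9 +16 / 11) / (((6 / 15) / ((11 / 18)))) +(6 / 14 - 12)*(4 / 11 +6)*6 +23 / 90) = -383904 / 875339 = -0.44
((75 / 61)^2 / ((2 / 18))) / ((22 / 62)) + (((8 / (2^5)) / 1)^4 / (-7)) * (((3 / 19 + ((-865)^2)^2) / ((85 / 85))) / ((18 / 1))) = -217690476965294209 / 12542568192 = -17356132.62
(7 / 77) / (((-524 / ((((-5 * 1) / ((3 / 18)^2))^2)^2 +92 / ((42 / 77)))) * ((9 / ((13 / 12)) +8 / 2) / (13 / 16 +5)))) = -634580021959 / 7377920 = -86010.69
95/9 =10.56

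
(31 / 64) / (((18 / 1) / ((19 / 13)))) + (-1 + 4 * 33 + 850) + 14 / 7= 14721997 / 14976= 983.04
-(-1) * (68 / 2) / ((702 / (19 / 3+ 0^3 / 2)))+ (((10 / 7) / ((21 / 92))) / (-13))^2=17699399 / 32867289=0.54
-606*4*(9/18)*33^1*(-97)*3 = 11638836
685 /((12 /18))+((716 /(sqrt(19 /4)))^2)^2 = 8410118320607 /722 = 11648363324.94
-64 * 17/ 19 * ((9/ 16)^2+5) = -23137/ 76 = -304.43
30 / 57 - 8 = -142 / 19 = -7.47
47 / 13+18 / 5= 469 / 65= 7.22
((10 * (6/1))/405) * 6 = 8/9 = 0.89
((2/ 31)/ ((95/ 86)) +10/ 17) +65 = 3286599/ 50065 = 65.65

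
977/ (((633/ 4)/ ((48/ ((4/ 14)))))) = 218848/ 211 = 1037.19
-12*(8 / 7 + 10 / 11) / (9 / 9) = -1896 / 77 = -24.62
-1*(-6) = 6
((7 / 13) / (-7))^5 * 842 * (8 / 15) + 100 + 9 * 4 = 757430984 / 5569395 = 136.00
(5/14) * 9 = 45/14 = 3.21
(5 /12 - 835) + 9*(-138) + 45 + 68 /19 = -462385 /228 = -2028.00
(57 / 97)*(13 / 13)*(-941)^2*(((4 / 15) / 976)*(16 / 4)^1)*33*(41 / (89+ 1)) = 7587686689 / 887550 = 8549.02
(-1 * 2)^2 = 4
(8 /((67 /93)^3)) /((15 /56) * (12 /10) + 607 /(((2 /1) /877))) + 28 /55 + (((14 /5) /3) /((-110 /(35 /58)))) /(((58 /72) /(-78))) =20838771210276208 /20736236319553315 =1.00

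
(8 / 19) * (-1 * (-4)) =1.68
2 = 2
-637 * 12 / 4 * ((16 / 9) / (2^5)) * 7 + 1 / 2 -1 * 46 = -2366 / 3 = -788.67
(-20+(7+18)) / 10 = 1 / 2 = 0.50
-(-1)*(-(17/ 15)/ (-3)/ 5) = 17/ 225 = 0.08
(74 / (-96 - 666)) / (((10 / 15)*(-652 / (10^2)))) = 925 / 41402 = 0.02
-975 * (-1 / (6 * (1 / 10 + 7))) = 1625 / 71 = 22.89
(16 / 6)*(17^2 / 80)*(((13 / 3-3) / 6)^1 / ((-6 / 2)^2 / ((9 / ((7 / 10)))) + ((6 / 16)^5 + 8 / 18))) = 557056 / 299733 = 1.86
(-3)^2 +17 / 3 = 44 / 3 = 14.67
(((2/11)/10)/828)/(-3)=-1/136620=-0.00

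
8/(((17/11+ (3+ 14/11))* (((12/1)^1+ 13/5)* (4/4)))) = 55/584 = 0.09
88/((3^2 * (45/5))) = 88/81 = 1.09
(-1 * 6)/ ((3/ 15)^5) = -18750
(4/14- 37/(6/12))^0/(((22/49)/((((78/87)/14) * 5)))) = 455/638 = 0.71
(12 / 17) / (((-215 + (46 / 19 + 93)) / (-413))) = 23541 / 9656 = 2.44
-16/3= -5.33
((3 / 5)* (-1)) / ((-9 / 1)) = 1 / 15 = 0.07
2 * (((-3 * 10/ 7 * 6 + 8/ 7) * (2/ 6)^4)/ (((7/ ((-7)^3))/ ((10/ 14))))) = 1720/ 81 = 21.23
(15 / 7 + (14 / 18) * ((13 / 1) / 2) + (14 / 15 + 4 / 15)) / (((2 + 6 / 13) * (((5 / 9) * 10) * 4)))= 68783 / 448000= 0.15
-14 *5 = -70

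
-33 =-33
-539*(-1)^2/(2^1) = -539/2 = -269.50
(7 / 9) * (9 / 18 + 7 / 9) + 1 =323 / 162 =1.99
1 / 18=0.06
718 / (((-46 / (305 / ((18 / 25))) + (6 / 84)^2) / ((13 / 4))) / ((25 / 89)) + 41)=43592696875 / 2482394059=17.56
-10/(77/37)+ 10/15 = -956/231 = -4.14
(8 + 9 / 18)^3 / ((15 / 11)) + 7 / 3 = 54323 / 120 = 452.69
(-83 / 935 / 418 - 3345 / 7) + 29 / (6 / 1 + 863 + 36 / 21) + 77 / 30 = -2377441115803 / 5002428585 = -475.26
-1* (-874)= 874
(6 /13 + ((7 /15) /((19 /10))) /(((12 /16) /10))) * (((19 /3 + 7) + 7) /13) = 506666 /86697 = 5.84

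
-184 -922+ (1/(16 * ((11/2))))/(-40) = -3893121/3520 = -1106.00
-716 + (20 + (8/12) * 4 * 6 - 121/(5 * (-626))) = -2128279/3130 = -679.96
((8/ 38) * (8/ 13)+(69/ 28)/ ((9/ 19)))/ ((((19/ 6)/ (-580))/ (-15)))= 481227450/ 32851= 14648.79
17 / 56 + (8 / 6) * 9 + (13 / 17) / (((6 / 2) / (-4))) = 32227 / 2856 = 11.28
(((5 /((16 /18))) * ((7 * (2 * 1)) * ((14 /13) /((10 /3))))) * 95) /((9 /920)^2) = 984998000 /39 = 25256358.97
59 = 59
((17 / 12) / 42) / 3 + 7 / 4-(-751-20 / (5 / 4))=1162367 / 1512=768.76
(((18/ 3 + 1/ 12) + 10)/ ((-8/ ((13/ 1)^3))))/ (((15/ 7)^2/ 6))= -20777029/ 3600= -5771.40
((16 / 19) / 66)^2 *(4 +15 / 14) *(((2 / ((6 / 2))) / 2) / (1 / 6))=4544 / 2751903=0.00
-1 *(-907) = 907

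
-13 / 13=-1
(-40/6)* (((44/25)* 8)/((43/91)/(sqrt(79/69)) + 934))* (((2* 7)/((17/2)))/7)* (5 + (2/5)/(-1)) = -79149328434176/727635226460325 + 506874368* sqrt(5451)/727635226460325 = -0.11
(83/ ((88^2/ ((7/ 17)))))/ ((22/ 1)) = 0.00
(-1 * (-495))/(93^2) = 55/961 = 0.06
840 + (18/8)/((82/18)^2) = 5648889/6724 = 840.11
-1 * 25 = -25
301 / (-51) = -301 / 51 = -5.90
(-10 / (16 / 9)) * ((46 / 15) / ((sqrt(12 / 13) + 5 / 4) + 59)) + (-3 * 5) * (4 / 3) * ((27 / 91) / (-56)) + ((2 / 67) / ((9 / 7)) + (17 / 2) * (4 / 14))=552 * sqrt(39) / 754861 + 1317171813409 / 579900827142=2.28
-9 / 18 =-1 / 2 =-0.50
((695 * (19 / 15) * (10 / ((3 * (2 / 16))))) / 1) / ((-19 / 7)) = -77840 / 9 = -8648.89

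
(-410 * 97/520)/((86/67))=-266459/4472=-59.58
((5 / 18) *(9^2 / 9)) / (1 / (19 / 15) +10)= 19 / 82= 0.23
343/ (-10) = -343/ 10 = -34.30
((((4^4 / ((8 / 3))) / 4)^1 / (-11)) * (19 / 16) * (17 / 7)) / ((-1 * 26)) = 969 / 4004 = 0.24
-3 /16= -0.19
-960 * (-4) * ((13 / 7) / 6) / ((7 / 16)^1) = 133120 / 49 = 2716.73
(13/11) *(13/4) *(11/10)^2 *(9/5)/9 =1859/2000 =0.93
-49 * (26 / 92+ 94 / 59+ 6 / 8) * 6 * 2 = -1543.99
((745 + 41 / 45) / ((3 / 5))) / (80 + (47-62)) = 2582 / 135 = 19.13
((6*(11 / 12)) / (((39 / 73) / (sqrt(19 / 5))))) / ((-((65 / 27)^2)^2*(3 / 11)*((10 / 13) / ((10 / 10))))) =-521579817*sqrt(95) / 1785062500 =-2.85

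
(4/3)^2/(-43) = -16/387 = -0.04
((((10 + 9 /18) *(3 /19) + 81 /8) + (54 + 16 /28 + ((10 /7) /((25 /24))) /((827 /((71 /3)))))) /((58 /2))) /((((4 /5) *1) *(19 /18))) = 90654147 /33437264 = 2.71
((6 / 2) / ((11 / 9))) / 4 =27 / 44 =0.61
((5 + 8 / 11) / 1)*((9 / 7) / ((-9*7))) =-9 / 77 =-0.12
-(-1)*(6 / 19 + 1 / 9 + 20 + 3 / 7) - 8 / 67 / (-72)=1672721 / 80199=20.86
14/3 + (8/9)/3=134/27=4.96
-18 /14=-9 /7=-1.29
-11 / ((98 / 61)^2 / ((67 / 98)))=-2742377 / 941192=-2.91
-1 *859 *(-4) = 3436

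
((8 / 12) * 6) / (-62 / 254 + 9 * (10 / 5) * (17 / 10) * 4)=2540 / 77569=0.03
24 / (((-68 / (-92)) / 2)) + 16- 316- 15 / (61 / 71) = -252.52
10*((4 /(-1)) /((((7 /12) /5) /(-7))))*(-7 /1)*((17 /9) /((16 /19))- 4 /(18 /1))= -33950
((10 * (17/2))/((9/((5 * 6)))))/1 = 850/3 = 283.33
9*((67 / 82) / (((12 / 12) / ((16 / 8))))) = 603 / 41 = 14.71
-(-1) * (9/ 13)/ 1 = 9/ 13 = 0.69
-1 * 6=-6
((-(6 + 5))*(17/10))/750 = -187/7500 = -0.02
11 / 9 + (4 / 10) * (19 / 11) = 947 / 495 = 1.91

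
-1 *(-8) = 8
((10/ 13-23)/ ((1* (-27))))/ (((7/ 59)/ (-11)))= -76.34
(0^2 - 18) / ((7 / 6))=-108 / 7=-15.43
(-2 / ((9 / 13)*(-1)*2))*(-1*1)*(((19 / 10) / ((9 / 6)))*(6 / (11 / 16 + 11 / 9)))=-7904 / 1375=-5.75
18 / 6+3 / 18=19 / 6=3.17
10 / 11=0.91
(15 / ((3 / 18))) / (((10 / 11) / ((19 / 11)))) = 171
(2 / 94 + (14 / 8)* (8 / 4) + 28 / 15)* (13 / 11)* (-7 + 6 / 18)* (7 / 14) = -98761 / 4653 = -21.23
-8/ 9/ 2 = -4/ 9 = -0.44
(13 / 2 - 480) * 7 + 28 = -6573 / 2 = -3286.50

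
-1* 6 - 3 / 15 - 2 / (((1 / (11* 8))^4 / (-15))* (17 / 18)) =161917746673 / 85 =1904914666.74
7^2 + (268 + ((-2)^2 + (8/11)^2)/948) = 9090746/28677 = 317.00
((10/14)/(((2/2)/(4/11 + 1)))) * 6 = 450/77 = 5.84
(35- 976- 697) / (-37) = 1638 / 37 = 44.27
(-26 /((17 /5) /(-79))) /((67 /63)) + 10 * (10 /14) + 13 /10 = 45963849 /79730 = 576.49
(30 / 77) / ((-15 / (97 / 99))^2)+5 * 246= 13923809468 / 11320155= 1230.00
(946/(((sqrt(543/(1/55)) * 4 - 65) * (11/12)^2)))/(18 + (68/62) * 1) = 311922/38552261 + 95976 * sqrt(29865)/192761305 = 0.09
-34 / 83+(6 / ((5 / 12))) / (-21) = -3182 / 2905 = -1.10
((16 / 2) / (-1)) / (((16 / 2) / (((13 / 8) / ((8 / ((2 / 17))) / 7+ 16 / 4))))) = -91 / 768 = -0.12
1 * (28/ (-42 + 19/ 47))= -1316/ 1955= -0.67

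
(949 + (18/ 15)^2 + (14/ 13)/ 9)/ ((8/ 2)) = 2780387/ 11700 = 237.64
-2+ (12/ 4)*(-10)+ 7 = -25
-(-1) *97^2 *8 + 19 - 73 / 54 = 4065641 / 54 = 75289.65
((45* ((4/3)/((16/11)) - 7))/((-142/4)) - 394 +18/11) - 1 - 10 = -618009/1562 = -395.65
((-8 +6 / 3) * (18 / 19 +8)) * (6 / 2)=-3060 / 19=-161.05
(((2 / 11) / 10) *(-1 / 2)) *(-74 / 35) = 37 / 1925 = 0.02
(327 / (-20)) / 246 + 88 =144211 / 1640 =87.93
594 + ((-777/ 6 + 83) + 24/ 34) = 18639/ 34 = 548.21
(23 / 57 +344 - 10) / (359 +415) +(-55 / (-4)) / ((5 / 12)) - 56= -995653 / 44118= -22.57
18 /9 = 2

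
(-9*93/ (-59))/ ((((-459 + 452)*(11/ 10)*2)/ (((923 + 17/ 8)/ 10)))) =-6194637/ 72688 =-85.22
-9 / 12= -3 / 4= -0.75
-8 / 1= -8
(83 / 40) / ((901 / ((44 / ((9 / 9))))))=913 / 9010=0.10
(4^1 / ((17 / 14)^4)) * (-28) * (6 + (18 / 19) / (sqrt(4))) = -529218816 / 1586899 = -333.49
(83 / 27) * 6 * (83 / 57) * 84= 385784 / 171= 2256.05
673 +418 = 1091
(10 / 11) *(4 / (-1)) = -40 / 11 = -3.64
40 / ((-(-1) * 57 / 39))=27.37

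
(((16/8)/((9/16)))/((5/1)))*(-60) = -128/3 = -42.67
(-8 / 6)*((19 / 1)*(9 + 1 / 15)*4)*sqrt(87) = -41344*sqrt(87) / 45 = -8569.58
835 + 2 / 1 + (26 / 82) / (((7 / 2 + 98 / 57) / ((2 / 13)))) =20418843 / 24395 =837.01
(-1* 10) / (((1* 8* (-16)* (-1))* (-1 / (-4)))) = -5 / 16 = -0.31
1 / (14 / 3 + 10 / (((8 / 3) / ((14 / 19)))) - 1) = 114 / 733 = 0.16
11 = 11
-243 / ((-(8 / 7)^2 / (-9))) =-107163 / 64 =-1674.42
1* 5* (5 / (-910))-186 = -33857 / 182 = -186.03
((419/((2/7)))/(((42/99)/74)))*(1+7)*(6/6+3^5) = 499320624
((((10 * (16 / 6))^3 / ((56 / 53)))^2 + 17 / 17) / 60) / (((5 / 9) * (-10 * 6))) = -11505664035721 / 71442000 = -161049.02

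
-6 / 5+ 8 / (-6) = -38 / 15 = -2.53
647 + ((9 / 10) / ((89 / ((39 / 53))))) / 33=335709007 / 518870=647.00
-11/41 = -0.27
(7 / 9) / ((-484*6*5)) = -7 / 130680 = -0.00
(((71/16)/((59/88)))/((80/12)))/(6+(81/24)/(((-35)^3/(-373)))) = 6697075/40672063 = 0.16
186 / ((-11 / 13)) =-2418 / 11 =-219.82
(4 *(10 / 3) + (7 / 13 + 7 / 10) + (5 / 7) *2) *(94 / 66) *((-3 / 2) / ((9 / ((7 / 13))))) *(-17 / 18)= 3172829 / 1642680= 1.93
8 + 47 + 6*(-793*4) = -18977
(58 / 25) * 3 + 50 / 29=6296 / 725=8.68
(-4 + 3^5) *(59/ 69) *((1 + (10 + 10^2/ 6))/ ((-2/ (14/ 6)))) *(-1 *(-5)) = -40963405/ 1242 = -32981.81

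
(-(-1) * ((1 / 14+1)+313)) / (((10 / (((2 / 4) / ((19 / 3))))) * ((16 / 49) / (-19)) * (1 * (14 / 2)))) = -20.61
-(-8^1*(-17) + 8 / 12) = -410 / 3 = -136.67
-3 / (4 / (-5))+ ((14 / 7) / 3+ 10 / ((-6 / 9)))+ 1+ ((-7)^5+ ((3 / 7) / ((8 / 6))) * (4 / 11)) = -15538415 / 924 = -16816.47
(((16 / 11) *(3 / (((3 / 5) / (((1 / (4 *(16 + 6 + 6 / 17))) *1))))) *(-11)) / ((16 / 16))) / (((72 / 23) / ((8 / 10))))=-0.23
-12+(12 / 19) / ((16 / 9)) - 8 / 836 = -9743 / 836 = -11.65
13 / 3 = 4.33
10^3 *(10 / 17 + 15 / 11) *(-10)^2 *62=2263000000 / 187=12101604.28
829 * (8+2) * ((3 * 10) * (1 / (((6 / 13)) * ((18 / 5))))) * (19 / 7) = 25595375 / 63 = 406275.79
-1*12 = -12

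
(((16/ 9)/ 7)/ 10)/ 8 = 0.00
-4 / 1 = -4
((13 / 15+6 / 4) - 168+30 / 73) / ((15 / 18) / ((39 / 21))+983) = -4703881 / 27998785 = -0.17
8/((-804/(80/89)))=-160/17889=-0.01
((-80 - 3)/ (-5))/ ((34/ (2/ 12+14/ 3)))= 2407/ 1020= 2.36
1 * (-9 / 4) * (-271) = 2439 / 4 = 609.75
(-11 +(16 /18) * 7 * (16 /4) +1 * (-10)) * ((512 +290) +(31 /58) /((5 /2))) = 814247 /261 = 3119.72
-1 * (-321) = 321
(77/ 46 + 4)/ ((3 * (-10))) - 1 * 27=-12507/ 460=-27.19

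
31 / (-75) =-31 / 75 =-0.41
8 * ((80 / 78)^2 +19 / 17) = 448792 / 25857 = 17.36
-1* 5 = -5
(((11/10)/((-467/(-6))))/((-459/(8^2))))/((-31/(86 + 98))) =129536/11074905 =0.01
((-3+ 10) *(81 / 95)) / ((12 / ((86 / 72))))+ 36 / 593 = 590199 / 901360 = 0.65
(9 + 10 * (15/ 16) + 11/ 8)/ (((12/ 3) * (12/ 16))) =79/ 12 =6.58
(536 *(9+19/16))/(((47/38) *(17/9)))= 1867491/799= 2337.29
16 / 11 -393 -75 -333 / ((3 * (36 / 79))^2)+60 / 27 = -9159479 / 14256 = -642.50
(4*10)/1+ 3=43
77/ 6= 12.83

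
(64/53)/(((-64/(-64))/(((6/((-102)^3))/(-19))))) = 16/44526519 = 0.00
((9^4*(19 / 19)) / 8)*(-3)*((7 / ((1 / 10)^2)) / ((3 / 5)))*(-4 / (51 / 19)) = 72717750 / 17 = 4277514.71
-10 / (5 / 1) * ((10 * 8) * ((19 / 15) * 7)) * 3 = -4256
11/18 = 0.61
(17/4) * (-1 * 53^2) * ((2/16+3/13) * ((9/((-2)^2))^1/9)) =-1766861/1664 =-1061.82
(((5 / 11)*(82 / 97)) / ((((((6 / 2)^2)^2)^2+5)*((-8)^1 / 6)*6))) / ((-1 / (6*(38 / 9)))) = 3895 / 21017766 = 0.00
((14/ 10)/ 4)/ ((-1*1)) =-7/ 20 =-0.35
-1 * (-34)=34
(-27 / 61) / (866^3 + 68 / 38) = -171 / 250908779846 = -0.00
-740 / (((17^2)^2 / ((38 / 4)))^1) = -7030 / 83521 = -0.08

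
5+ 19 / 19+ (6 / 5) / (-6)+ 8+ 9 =114 / 5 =22.80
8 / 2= 4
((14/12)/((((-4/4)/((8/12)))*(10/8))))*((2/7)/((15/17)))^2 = -4624/70875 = -0.07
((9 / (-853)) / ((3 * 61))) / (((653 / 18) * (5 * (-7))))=54 / 1189214215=0.00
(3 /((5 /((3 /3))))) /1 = 3 /5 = 0.60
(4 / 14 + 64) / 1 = 450 / 7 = 64.29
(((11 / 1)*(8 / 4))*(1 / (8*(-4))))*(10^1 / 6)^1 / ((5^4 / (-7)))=77 / 6000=0.01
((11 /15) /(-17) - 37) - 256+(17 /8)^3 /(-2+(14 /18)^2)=-4424825471 /14753280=-299.92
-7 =-7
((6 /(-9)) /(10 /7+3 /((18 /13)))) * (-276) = 7728 /151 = 51.18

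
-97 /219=-0.44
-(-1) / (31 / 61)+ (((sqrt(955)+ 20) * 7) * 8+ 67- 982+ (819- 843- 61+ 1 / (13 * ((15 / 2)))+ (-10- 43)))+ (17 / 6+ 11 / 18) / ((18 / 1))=22578953 / 326430+ 56 * sqrt(955)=1799.74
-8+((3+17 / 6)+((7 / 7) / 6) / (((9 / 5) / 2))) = -107 / 54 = -1.98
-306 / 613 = -0.50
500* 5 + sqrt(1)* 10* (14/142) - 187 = 2313.99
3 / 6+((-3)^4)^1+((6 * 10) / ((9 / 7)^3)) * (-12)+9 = -40219 / 162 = -248.27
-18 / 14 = -9 / 7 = -1.29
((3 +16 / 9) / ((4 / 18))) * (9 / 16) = 387 / 32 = 12.09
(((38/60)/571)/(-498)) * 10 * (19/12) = -361/10236888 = -0.00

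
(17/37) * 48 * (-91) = -2006.92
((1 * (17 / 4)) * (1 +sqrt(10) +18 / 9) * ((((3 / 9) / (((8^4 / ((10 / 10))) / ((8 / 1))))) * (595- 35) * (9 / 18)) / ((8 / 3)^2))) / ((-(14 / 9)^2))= -20655 * sqrt(10) / 458752- 61965 / 458752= -0.28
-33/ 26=-1.27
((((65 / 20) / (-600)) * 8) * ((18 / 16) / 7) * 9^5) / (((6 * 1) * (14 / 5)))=-767637 / 31360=-24.48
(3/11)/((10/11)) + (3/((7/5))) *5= 771/70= 11.01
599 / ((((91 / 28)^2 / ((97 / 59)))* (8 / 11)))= 1278266 / 9971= 128.20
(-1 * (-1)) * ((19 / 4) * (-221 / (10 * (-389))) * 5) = 4199 / 3112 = 1.35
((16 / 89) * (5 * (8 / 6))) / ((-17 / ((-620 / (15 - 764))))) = -198400 / 3399711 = -0.06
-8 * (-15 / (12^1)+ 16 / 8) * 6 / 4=-9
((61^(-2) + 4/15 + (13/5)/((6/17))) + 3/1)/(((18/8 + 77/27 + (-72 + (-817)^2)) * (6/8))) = 28488696/1341077926135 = 0.00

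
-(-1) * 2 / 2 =1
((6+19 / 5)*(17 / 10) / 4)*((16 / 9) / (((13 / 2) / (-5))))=-3332 / 585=-5.70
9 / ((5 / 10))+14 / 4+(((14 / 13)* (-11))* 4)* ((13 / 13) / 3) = 445 / 78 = 5.71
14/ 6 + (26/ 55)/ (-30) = 1912/ 825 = 2.32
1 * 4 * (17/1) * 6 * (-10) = -4080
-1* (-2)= 2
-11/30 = -0.37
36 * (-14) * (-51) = 25704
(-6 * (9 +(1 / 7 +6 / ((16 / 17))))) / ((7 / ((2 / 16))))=-1.66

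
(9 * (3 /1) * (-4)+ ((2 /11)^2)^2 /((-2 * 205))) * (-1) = 324151748 /3001405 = 108.00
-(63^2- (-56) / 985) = -3909521 / 985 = -3969.06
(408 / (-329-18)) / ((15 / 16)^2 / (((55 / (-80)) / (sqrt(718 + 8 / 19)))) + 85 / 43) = 87766035456 / 44189219914495 + 2987392320*sqrt(10374) / 8837843982899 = 0.04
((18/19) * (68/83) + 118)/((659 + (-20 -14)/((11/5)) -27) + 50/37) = 38117585/198295134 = 0.19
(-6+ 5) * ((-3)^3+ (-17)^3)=4940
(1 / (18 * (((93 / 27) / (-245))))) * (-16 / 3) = 1960 / 93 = 21.08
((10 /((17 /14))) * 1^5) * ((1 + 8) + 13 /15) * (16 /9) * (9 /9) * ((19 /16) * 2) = 157472 /459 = 343.08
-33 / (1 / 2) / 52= -33 / 26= -1.27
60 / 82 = 30 / 41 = 0.73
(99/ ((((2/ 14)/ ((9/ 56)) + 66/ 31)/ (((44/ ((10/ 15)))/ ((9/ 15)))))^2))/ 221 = 23311433475/ 39170261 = 595.13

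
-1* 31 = -31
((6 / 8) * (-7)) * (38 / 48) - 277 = -8997 / 32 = -281.16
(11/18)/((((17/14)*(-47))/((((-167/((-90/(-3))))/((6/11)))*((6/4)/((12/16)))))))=141449/647190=0.22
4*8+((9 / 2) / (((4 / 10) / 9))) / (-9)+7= 111 / 4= 27.75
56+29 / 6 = 365 / 6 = 60.83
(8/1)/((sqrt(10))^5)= sqrt(10)/125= 0.03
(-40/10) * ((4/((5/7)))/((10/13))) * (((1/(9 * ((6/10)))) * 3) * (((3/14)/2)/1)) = -26/15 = -1.73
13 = 13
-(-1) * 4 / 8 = 1 / 2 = 0.50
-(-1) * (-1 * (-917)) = 917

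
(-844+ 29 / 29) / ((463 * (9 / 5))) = -1405 / 1389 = -1.01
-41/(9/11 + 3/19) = -8569/204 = -42.00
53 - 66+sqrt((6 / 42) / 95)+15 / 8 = -89 / 8+sqrt(665) / 665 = -11.09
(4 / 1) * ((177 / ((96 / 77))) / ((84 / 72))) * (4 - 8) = -1947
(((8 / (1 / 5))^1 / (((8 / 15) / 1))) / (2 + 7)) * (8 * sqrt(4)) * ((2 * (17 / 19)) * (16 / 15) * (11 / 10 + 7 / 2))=200192 / 171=1170.71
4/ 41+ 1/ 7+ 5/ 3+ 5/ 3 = 3077/ 861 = 3.57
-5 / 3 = -1.67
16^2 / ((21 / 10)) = 2560 / 21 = 121.90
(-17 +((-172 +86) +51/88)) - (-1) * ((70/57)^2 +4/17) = -489340981/4860504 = -100.68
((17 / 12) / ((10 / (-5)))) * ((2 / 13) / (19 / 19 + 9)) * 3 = -17 / 520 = -0.03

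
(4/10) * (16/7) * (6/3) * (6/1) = 10.97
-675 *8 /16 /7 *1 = -48.21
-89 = -89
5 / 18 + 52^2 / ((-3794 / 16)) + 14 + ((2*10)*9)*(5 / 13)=32007389 / 443898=72.11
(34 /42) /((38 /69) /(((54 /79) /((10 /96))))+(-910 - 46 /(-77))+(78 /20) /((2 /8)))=-27870480 /30769160911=-0.00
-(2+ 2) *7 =-28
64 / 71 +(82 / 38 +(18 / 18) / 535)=2209294 / 721715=3.06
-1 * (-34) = 34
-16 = -16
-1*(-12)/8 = 1.50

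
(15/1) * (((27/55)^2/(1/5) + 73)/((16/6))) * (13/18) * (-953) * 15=-4171438245/968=-4309337.03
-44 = -44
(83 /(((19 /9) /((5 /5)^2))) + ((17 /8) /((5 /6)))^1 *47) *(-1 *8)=-120966 /95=-1273.33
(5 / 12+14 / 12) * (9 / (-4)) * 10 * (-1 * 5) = 1425 / 8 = 178.12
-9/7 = -1.29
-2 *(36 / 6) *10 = -120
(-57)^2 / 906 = 3.59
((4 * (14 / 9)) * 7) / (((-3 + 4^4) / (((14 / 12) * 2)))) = 2744 / 6831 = 0.40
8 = 8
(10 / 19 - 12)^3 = -10360232 / 6859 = -1510.46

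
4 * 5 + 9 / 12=83 / 4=20.75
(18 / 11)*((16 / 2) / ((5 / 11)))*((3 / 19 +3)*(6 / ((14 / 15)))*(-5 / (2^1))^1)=-194400 / 133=-1461.65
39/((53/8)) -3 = 153/53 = 2.89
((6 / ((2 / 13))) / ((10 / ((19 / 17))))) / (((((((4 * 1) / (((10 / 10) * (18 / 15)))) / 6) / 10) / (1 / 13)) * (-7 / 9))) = -4617 / 595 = -7.76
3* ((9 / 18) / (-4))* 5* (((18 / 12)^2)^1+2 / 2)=-195 / 32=-6.09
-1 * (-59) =59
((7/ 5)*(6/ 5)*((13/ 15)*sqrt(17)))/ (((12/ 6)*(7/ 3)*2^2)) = 39*sqrt(17)/ 500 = 0.32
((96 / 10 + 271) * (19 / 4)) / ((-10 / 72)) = -239913 / 25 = -9596.52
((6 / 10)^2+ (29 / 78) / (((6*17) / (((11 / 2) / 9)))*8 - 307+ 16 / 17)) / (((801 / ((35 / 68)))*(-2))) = -946712207 / 8176798253520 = -0.00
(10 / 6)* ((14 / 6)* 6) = 70 / 3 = 23.33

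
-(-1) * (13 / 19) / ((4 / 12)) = 2.05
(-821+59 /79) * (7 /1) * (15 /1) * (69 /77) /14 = -33534000 /6083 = -5512.74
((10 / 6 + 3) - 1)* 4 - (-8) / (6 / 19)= 40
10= 10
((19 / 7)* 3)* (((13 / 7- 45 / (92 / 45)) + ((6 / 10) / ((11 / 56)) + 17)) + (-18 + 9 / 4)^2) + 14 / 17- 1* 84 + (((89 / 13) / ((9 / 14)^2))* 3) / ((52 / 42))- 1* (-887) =73421008698187 / 25643938320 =2863.09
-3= -3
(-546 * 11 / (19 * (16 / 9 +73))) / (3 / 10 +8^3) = -540540 / 65507801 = -0.01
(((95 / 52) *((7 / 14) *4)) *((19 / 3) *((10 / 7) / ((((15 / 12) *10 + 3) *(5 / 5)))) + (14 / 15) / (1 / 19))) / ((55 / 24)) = 4531272 / 155155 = 29.20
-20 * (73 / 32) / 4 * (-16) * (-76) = -13870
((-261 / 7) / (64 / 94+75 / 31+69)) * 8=-4.14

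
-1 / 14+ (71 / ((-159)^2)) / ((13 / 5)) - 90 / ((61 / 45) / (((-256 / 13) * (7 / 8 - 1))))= -45889591063 / 280669662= -163.50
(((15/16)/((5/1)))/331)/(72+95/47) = 141/18424784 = 0.00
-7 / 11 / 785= -7 / 8635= -0.00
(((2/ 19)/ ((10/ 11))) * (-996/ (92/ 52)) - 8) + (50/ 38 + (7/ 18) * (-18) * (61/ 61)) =-172328/ 2185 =-78.87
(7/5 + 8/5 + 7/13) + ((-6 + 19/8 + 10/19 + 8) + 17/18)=166889/17784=9.38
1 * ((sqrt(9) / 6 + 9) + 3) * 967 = 24175 / 2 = 12087.50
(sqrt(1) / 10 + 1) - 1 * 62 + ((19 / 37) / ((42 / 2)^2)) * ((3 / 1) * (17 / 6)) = -4967719 / 81585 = -60.89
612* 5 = 3060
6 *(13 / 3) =26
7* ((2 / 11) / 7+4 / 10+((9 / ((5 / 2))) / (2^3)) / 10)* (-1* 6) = -19.78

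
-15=-15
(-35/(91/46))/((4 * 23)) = -5/26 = -0.19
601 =601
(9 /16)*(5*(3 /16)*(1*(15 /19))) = 2025 /4864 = 0.42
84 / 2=42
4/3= 1.33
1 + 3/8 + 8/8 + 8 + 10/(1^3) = 20.38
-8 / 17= -0.47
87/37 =2.35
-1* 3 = -3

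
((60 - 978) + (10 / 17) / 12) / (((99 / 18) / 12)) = -374524 / 187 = -2002.80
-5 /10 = -1 /2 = -0.50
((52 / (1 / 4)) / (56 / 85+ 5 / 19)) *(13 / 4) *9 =6598.83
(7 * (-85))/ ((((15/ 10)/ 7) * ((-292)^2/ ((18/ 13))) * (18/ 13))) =-4165/ 127896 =-0.03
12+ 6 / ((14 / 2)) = 90 / 7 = 12.86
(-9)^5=-59049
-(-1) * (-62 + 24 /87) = -1790 /29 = -61.72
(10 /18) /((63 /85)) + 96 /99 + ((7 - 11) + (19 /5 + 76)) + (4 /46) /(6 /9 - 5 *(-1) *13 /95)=55647244 /717255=77.58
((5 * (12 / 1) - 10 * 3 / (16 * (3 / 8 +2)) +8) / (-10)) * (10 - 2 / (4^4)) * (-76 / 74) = 1633283 / 23680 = 68.97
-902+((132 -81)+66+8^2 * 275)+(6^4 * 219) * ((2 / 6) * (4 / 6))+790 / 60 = 479401 / 6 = 79900.17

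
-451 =-451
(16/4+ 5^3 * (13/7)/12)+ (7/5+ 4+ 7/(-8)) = 27.87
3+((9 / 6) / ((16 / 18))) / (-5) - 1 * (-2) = 373 / 80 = 4.66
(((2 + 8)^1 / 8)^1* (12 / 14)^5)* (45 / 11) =437400 / 184877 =2.37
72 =72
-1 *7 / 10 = -7 / 10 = -0.70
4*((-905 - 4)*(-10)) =36360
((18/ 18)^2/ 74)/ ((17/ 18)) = 9/ 629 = 0.01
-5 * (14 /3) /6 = -3.89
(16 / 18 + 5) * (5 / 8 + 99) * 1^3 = 586.68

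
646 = 646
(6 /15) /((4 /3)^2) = 0.22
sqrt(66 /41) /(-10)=-sqrt(2706) /410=-0.13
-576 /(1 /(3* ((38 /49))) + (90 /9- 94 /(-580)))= -2380320 /43771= -54.38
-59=-59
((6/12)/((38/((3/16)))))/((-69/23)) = -1/1216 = -0.00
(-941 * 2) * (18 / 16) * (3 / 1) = -25407 / 4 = -6351.75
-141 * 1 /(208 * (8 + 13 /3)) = -423 /7696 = -0.05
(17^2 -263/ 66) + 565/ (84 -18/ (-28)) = 1520873/ 5214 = 291.69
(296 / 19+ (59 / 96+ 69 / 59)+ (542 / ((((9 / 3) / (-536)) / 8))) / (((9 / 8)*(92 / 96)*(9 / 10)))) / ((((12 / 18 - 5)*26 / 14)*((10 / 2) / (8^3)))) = 5975829611691632 / 588239145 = 10158843.84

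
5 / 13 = 0.38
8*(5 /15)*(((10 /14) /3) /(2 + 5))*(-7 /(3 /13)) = -520 /189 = -2.75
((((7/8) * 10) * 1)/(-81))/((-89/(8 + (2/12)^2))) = 10115/1038096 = 0.01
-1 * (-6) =6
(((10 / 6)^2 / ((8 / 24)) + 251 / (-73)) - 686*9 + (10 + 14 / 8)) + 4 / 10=-26967463 / 4380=-6156.96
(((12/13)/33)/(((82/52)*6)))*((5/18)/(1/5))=0.00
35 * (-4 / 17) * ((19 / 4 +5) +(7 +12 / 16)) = -2450 / 17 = -144.12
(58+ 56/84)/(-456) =-22/171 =-0.13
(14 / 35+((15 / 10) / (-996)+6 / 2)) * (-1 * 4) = -13.59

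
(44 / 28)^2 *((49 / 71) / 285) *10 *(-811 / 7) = -196262 / 28329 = -6.93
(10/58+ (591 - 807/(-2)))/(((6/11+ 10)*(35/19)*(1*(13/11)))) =132631609/3061240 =43.33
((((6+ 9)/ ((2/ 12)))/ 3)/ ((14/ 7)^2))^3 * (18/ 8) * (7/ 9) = 23625/ 32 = 738.28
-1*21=-21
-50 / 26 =-25 / 13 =-1.92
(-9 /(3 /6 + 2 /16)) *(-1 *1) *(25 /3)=120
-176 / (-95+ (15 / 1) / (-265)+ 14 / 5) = 2915 / 1528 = 1.91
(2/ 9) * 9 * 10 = 20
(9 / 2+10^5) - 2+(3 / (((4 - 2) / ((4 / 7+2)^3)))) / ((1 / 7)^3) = 217501 / 2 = 108750.50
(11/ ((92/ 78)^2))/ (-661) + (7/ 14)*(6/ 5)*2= 8308401/ 6993380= 1.19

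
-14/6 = -7/3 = -2.33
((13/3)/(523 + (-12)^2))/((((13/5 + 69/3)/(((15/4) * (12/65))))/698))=5235/42688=0.12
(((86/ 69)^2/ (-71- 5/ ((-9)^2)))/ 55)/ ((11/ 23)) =-16641/ 20023685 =-0.00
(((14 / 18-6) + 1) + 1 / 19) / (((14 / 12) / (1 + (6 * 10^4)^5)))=-1108857600000000000000001426 / 399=-2779091729323308270676695.00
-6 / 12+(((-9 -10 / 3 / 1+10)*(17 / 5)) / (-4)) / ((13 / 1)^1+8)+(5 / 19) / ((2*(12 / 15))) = -1649 / 6840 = -0.24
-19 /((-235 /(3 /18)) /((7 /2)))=133 /2820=0.05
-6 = -6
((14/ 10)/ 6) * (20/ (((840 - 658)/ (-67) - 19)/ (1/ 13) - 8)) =-938/ 58353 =-0.02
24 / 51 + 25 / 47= 801 / 799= 1.00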